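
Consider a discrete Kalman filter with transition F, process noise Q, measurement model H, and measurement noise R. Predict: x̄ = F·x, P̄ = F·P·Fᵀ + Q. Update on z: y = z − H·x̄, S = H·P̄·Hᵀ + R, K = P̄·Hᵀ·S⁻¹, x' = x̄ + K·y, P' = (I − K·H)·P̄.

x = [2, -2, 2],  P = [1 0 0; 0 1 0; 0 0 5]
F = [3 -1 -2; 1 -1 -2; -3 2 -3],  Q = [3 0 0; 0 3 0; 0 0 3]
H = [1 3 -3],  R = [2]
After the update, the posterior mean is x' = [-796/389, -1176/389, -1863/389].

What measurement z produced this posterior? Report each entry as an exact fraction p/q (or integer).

z = [3]

x̄ = F·x = [4, 0, -16]
P̄ = F·P·Fᵀ + Q = [33 24 19; 24 25 25; 19 25 61]
S = H·P̄·Hᵀ + R = [389]
K = P̄·Hᵀ·S⁻¹ = [48/389; 24/389; -89/389]
x' − x̄ = [-2352/389, -1176/389, 4361/389] = K·y
y = (KᵀK)⁻¹·Kᵀ·(x' − x̄) = [-49]
z = y + H·x̄ = [-49] + [52] = [3]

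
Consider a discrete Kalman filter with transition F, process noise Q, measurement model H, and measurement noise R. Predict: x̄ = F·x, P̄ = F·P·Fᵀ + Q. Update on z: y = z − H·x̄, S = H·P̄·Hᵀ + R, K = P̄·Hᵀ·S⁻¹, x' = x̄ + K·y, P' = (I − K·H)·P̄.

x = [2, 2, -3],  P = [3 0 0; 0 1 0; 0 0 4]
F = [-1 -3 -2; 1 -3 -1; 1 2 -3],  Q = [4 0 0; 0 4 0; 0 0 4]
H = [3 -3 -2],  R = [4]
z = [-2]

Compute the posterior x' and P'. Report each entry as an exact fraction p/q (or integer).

x̄ = F·x = [-2, -1, 15]
P̄ = F·P·Fᵀ + Q = [32 14 15; 14 20 9; 15 9 47]
y = z − H·x̄ = [31]
S = H·P̄·Hᵀ + R = [336]
K = P̄·Hᵀ·S⁻¹ = [1/14; -3/28; -19/84]
x' = x̄ + K·y = [3/14, -121/28, 671/84]
P' = (I − K·H)·P̄ = [212/7 116/7 143/7; 116/7 113/7 6/7; 143/7 6/7 626/21]

x' = [3/14, -121/28, 671/84]
P' = [212/7 116/7 143/7; 116/7 113/7 6/7; 143/7 6/7 626/21]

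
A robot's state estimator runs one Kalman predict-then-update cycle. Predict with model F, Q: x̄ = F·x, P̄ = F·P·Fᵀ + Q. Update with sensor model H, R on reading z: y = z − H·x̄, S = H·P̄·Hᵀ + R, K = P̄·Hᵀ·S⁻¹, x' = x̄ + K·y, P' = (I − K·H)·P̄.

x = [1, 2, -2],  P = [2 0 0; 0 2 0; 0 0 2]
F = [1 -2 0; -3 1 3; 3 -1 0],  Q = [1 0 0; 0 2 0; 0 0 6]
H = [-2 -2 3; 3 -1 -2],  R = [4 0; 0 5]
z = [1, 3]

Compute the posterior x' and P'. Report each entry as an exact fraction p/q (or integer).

x̄ = F·x = [-3, -7, 1]
P̄ = F·P·Fᵀ + Q = [11 -10 10; -10 40 -20; 10 -20 26]
y = z − H·x̄ = [-22, 7]
S = H·P̄·Hᵀ + R = [482 8; 8 108]
K = P̄·Hᵀ·S⁻¹ = [355/6499 5431/25996; -1590/6499 -3375/12998; 1325/6499 -437/12998]
x' = x̄ + K·y = [-71211/25996, -44651/12998, -48361/12998]
P' = (I − K·H)·P̄ = [121283/25996 36685/12998 65831/12998; 36685/12998 18535/6499 22465/6499; 65831/12998 22465/6499 38687/6499]

x' = [-71211/25996, -44651/12998, -48361/12998]
P' = [121283/25996 36685/12998 65831/12998; 36685/12998 18535/6499 22465/6499; 65831/12998 22465/6499 38687/6499]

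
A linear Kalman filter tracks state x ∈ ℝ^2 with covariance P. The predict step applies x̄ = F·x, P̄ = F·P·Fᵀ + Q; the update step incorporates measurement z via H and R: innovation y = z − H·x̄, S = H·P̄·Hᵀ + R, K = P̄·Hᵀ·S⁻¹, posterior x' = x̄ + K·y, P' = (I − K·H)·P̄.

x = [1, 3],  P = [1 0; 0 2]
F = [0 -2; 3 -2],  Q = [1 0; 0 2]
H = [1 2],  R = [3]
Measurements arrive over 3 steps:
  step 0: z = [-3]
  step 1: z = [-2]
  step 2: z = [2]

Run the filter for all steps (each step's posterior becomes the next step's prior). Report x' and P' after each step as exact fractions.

step 0: x' = [-33/8, 9/20], P' = [91/24 -19/12; -19/12 41/30]
step 1: x' = [12917/6234, -6728/3117], P' = [6907/3117 -5815/6234; -5815/6234 3496/3117]
step 2: x' = [90249/69028, 36051/69028], P' = [150807/69028 -62077/69028; -62077/69028 75367/69028]

step 0: x̄ = F·x = [-6, -3]
step 0: P̄ = F·P·Fᵀ + Q = [9 8; 8 19]
step 0: y = z − H·x̄ = [9]
step 0: S = H·P̄·Hᵀ + R = [120]
step 0: K = P̄·Hᵀ·S⁻¹ = [5/24; 23/60]
step 0: x' = x̄ + K·y = [-33/8, 9/20]
step 0: P' = (I − K·H)·P̄ = [91/24 -19/12; -19/12 41/30]
step 1: x̄ = F·x = [-9/10, -531/40]
step 1: P̄ = F·P·Fᵀ + Q = [97/15 449/30; 449/30 7271/120]
step 1: y = z − H·x̄ = [509/20]
step 1: S = H·P̄·Hᵀ + R = [3117/10]
step 1: K = P̄·Hᵀ·S⁻¹ = [364/3117; 2723/6234]
step 1: x' = x̄ + K·y = [12917/6234, -6728/3117]
step 1: P' = (I − K·H)·P̄ = [6907/3117 -5815/6234; -5815/6234 3496/3117]
step 2: x̄ = F·x = [13456/3117, 65663/6234]
step 2: P̄ = F·P·Fᵀ + Q = [17101/3117 31429/3117; 31429/3117 117271/3117]
step 2: y = z − H·x̄ = [-24295/1039]
step 2: S = H·P̄·Hᵀ + R = [207084/1039]
step 2: K = P̄·Hᵀ·S⁻¹ = [26653/207084; 88657/207084]
step 2: x' = x̄ + K·y = [90249/69028, 36051/69028]
step 2: P' = (I − K·H)·P̄ = [150807/69028 -62077/69028; -62077/69028 75367/69028]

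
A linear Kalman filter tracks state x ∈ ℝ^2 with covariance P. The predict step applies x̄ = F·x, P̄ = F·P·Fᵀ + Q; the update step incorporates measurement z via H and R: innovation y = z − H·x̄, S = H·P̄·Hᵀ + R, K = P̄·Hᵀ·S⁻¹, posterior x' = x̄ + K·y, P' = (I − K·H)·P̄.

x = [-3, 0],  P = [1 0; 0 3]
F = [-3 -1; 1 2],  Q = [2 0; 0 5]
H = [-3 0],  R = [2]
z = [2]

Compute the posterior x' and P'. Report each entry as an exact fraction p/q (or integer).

x̄ = F·x = [9, -3]
P̄ = F·P·Fᵀ + Q = [14 -9; -9 18]
y = z − H·x̄ = [29]
S = H·P̄·Hᵀ + R = [128]
K = P̄·Hᵀ·S⁻¹ = [-21/64; 27/128]
x' = x̄ + K·y = [-33/64, 399/128]
P' = (I − K·H)·P̄ = [7/32 -9/64; -9/64 1575/128]

x' = [-33/64, 399/128]
P' = [7/32 -9/64; -9/64 1575/128]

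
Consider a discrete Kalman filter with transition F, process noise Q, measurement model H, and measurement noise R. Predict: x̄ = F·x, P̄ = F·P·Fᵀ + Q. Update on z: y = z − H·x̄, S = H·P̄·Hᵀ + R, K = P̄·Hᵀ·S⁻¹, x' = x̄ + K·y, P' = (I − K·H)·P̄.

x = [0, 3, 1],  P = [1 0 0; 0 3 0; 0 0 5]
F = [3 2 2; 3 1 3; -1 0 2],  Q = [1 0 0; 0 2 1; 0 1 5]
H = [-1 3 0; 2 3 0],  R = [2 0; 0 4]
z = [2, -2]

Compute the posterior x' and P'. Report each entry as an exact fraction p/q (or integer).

x' = [-38084/40391, 6894/40391, 72086/40391]
P' = [24798/40391 360/40391 -13742/40391; 360/40391 5908/40391 5156/40391; -13742/40391 5156/40391 426103/40391]

x̄ = F·x = [8, 6, 2]
P̄ = F·P·Fᵀ + Q = [42 45 17; 45 59 28; 17 28 26]
y = z − H·x̄ = [-8, -36]
S = H·P̄·Hᵀ + R = [305 582; 582 1243]
K = P̄·Hᵀ·S⁻¹ = [-11859/40391 12669/40391; 8682/40391 4611/40391; 14605/40391 -3004/40391]
x' = x̄ + K·y = [-38084/40391, 6894/40391, 72086/40391]
P' = (I − K·H)·P̄ = [24798/40391 360/40391 -13742/40391; 360/40391 5908/40391 5156/40391; -13742/40391 5156/40391 426103/40391]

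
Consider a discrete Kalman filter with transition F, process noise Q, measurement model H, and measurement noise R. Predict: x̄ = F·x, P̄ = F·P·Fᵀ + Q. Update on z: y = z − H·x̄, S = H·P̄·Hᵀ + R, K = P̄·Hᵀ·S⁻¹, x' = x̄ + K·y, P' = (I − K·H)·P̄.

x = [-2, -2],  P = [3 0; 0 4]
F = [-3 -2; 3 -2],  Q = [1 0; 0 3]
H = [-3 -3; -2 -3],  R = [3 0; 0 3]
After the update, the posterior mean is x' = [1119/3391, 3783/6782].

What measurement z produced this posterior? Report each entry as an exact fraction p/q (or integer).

z = [-2, -3]

x̄ = F·x = [10, -2]
P̄ = F·P·Fᵀ + Q = [44 -11; -11 46]
S = H·P̄·Hᵀ + R = [615 513; 513 461]
K = P̄·Hᵀ·S⁻¹ = [-2904/3391 2827/3391; 3701/6782 -5825/6782]
x' − x̄ = [-32791/3391, 17347/6782] = K·y
y = (KᵀK)⁻¹·Kᵀ·(x' − x̄) = [22, 11]
z = y + H·x̄ = [22, 11] + [-24, -14] = [-2, -3]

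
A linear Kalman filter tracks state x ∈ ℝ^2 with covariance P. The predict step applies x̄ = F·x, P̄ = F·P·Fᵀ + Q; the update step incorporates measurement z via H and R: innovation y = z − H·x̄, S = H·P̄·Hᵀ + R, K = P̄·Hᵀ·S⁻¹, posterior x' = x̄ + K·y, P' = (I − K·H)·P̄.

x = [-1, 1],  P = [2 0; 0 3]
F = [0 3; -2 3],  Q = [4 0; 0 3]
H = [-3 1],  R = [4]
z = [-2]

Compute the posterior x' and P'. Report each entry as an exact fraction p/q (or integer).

x̄ = F·x = [3, 5]
P̄ = F·P·Fᵀ + Q = [31 27; 27 38]
y = z − H·x̄ = [2]
S = H·P̄·Hᵀ + R = [159]
K = P̄·Hᵀ·S⁻¹ = [-22/53; -43/159]
x' = x̄ + K·y = [115/53, 709/159]
P' = (I − K·H)·P̄ = [191/53 485/53; 485/53 4193/159]

x' = [115/53, 709/159]
P' = [191/53 485/53; 485/53 4193/159]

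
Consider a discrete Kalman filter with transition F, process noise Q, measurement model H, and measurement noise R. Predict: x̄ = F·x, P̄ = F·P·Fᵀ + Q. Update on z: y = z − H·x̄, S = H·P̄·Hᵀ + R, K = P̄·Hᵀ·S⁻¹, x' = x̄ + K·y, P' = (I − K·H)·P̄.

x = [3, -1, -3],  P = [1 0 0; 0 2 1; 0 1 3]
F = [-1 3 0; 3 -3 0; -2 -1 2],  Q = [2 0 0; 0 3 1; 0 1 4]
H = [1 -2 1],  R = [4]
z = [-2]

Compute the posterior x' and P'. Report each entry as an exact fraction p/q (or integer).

x' = [909/271, -102/271, -1811/271]
P' = [1466/271 -101/271 -1408/271; -101/271 734/271 1225/271; -1408/271 1225/271 3978/271]

x̄ = F·x = [-6, 12, -11]
P̄ = F·P·Fᵀ + Q = [21 -21 2; -21 30 -5; 2 -5 18]
y = z − H·x̄ = [39]
S = H·P̄·Hᵀ + R = [271]
K = P̄·Hᵀ·S⁻¹ = [65/271; -86/271; 30/271]
x' = x̄ + K·y = [909/271, -102/271, -1811/271]
P' = (I − K·H)·P̄ = [1466/271 -101/271 -1408/271; -101/271 734/271 1225/271; -1408/271 1225/271 3978/271]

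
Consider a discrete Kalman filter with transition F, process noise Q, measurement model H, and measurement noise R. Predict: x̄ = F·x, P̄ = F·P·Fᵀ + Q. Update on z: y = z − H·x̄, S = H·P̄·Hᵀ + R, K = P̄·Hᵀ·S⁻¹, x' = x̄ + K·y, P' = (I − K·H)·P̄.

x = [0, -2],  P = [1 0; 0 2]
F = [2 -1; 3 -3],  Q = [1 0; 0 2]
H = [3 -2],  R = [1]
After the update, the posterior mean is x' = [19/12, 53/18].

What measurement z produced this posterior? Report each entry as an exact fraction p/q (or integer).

z = [-1]

x̄ = F·x = [2, 6]
P̄ = F·P·Fᵀ + Q = [7 12; 12 29]
S = H·P̄·Hᵀ + R = [36]
K = P̄·Hᵀ·S⁻¹ = [-1/12; -11/18]
x' − x̄ = [-5/12, -55/18] = K·y
y = (KᵀK)⁻¹·Kᵀ·(x' − x̄) = [5]
z = y + H·x̄ = [5] + [-6] = [-1]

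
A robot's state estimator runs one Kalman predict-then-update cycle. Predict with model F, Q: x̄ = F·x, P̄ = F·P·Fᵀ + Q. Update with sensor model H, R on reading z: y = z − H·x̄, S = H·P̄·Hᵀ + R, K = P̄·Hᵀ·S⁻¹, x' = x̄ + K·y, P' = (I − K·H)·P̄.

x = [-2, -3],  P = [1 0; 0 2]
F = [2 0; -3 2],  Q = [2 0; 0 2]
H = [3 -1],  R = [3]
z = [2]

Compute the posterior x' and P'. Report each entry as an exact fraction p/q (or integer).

x̄ = F·x = [-4, 0]
P̄ = F·P·Fᵀ + Q = [6 -6; -6 19]
y = z − H·x̄ = [14]
S = H·P̄·Hᵀ + R = [112]
K = P̄·Hᵀ·S⁻¹ = [3/14; -37/112]
x' = x̄ + K·y = [-1, -37/8]
P' = (I − K·H)·P̄ = [6/7 27/14; 27/14 759/112]

x' = [-1, -37/8]
P' = [6/7 27/14; 27/14 759/112]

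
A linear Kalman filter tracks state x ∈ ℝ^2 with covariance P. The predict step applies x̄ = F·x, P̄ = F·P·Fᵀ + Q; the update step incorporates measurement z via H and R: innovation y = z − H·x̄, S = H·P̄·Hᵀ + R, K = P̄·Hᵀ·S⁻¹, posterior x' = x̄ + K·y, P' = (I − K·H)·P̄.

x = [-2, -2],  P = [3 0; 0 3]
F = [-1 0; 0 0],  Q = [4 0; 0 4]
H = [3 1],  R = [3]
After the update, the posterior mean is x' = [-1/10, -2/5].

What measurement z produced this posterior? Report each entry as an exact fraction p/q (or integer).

z = [-1]

x̄ = F·x = [2, 0]
P̄ = F·P·Fᵀ + Q = [7 0; 0 4]
S = H·P̄·Hᵀ + R = [70]
K = P̄·Hᵀ·S⁻¹ = [3/10; 2/35]
x' − x̄ = [-21/10, -2/5] = K·y
y = (KᵀK)⁻¹·Kᵀ·(x' − x̄) = [-7]
z = y + H·x̄ = [-7] + [6] = [-1]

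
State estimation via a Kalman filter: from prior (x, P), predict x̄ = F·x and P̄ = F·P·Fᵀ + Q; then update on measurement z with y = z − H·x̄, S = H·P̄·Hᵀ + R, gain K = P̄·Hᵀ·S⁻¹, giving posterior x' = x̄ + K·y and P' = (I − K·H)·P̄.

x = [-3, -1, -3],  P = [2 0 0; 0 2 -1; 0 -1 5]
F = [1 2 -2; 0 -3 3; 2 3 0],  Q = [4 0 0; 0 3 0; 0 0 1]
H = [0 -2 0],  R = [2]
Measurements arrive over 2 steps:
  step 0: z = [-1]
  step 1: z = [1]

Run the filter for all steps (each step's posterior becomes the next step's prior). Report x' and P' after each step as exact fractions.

step 0: x̄ = F·x = [1, -6, -9]
step 0: P̄ = F·P·Fᵀ + Q = [42 -54 22; -54 84 -27; 22 -27 27]
step 0: y = z − H·x̄ = [-13]
step 0: S = H·P̄·Hᵀ + R = [338]
step 0: K = P̄·Hᵀ·S⁻¹ = [54/169; -84/169; 27/169]
step 0: x' = x̄ + K·y = [-41/13, 6/13, -144/13]
step 0: P' = (I − K·H)·P̄ = [1266/169 -54/169 802/169; -54/169 84/169 -27/169; 802/169 -27/169 3105/169]
step 1: x̄ = F·x = [259/13, -450/13, -64/13]
step 1: P̄ = F·P·Fᵀ + Q = [11490/169 -16890/169 -388/169; -16890/169 29694/169 4137/169; -388/169 4137/169 5341/169]
step 1: y = z − H·x̄ = [-887/13]
step 1: S = H·P̄·Hᵀ + R = [119114/169]
step 1: K = P̄·Hᵀ·S⁻¹ = [16890/59557; -29694/59557; -4137/59557]
step 1: x' = x̄ + K·y = [34141/59557, -35544/59557, -10933/59557]
step 1: P' = (I − K·H)·P̄ = [673170/59557 -16890/59557 690176/59557; -16890/59557 29694/59557 4137/59557; 690176/59557 4137/59557 1679671/59557]

step 0: x' = [-41/13, 6/13, -144/13], P' = [1266/169 -54/169 802/169; -54/169 84/169 -27/169; 802/169 -27/169 3105/169]
step 1: x' = [34141/59557, -35544/59557, -10933/59557], P' = [673170/59557 -16890/59557 690176/59557; -16890/59557 29694/59557 4137/59557; 690176/59557 4137/59557 1679671/59557]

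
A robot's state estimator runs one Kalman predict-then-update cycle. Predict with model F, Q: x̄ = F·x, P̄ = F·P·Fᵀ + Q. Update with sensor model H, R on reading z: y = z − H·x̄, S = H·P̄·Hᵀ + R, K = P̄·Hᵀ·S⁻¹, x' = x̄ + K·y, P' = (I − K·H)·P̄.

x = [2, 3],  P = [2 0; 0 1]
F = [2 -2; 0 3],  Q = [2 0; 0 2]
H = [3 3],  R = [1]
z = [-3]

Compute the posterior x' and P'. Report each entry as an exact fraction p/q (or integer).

x' = [-406/59, 351/59]
P' = [538/59 -534/59; -534/59 1073/118]

x̄ = F·x = [-2, 9]
P̄ = F·P·Fᵀ + Q = [14 -6; -6 11]
y = z − H·x̄ = [-24]
S = H·P̄·Hᵀ + R = [118]
K = P̄·Hᵀ·S⁻¹ = [12/59; 15/118]
x' = x̄ + K·y = [-406/59, 351/59]
P' = (I − K·H)·P̄ = [538/59 -534/59; -534/59 1073/118]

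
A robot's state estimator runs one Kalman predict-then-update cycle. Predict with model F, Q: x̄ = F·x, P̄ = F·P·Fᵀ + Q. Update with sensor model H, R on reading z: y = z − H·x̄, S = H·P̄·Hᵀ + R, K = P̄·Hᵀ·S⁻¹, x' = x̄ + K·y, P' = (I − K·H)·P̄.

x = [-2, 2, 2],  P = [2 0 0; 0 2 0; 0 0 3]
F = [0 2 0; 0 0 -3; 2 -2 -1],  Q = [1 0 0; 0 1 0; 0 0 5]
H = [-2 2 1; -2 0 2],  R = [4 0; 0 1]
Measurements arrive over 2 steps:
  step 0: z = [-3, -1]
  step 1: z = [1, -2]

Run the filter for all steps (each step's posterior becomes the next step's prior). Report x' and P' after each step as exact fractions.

step 0: x' = [-5375/9922, -31233/19844, -10849/9922], P' = [15096/4961 16177/9922 14605/4961; 16177/9922 37371/19844 14545/9922; 14605/4961 14545/9922 15339/4961]
step 1: x' = [42431015/128067266, 142247159/128067266, -37937251/64033633], P' = [92833804/64033633 37497733/64033633 88108366/64033633; 37497733/64033633 79665520/64033633 27842922/64033633; 88108366/64033633 27842922/64033633 99081212/64033633]

step 0: x̄ = F·x = [4, -6, -10]
step 0: P̄ = F·P·Fᵀ + Q = [9 0 -8; 0 28 9; -8 9 24]
step 0: y = z − H·x̄ = [27, 27]
step 0: S = H·P̄·Hᵀ + R = [244 168; 168 197]
step 0: K = P̄·Hᵀ·S⁻¹ = [295/9922 -982/4961; 9781/19844 -1632/4961; 337/9922 1468/4961]
step 0: x' = x̄ + K·y = [-5375/9922, -31233/19844, -10849/9922]
step 0: P' = (I − K·H)·P̄ = [15096/4961 16177/9922 14605/4961; 16177/9922 37371/19844 14545/9922; 14605/4961 14545/9922 15339/4961]
step 1: x̄ = F·x = [-31233/9922, 32547/9922, 15666/4961]
step 1: P̄ = F·P·Fᵀ + Q = [42332/4961 -43635/4961 -19562/4961; -43635/4961 143012/4961 2022/4961; -19562/4961 2022/4961 43861/4961]
step 1: y = z − H·x̄ = [-74485/4961, -72487/4961]
step 1: S = H·P̄·Hᵀ + R = [1240497/4961 557050/4961; 557050/4961 506229/4961]
step 1: K = P̄·Hᵀ·S⁻¹ = [-5640944/64033633 -9450876/64033633; 28044624/64033633 -19309622/64033633; -5362419/64033633 21945692/64033633]
step 1: x' = x̄ + K·y = [42431015/128067266, 142247159/128067266, -37937251/64033633]
step 1: P' = (I − K·H)·P̄ = [92833804/64033633 37497733/64033633 88108366/64033633; 37497733/64033633 79665520/64033633 27842922/64033633; 88108366/64033633 27842922/64033633 99081212/64033633]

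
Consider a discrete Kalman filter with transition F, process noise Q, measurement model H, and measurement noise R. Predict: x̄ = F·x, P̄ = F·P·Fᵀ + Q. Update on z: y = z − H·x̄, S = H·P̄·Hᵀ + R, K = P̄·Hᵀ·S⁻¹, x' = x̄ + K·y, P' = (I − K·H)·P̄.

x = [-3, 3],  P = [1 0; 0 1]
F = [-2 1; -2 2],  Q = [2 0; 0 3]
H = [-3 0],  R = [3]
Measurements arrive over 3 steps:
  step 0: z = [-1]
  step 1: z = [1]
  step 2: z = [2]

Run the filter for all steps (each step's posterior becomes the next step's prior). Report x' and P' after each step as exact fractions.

step 0: x' = [8/11, 54/11], P' = [7/22 3/11; 3/11 67/11]
step 1: x' = [-53/284, 449/142], P' = [91/284 65/142; 65/142 726/71]
step 2: x' = [-1407/2558, 139/2558], P' = [829/2558 674/1279; 674/1279 14716/1279]

step 0: x̄ = F·x = [9, 12]
step 0: P̄ = F·P·Fᵀ + Q = [7 6; 6 11]
step 0: y = z − H·x̄ = [26]
step 0: S = H·P̄·Hᵀ + R = [66]
step 0: K = P̄·Hᵀ·S⁻¹ = [-7/22; -3/11]
step 0: x' = x̄ + K·y = [8/11, 54/11]
step 0: P' = (I − K·H)·P̄ = [7/22 3/11; 3/11 67/11]
step 1: x̄ = F·x = [38/11, 92/11]
step 1: P̄ = F·P·Fᵀ + Q = [91/11 130/11; 130/11 291/11]
step 1: y = z − H·x̄ = [125/11]
step 1: S = H·P̄·Hᵀ + R = [852/11]
step 1: K = P̄·Hᵀ·S⁻¹ = [-91/284; -65/142]
step 1: x' = x̄ + K·y = [-53/284, 449/142]
step 1: P' = (I − K·H)·P̄ = [91/284 65/142; 65/142 726/71]
step 2: x̄ = F·x = [251/71, 951/142]
step 2: P̄ = F·P·Fᵀ + Q = [829/71 1348/71; 1348/71 2948/71]
step 2: y = z − H·x̄ = [895/71]
step 2: S = H·P̄·Hᵀ + R = [7674/71]
step 2: K = P̄·Hᵀ·S⁻¹ = [-829/2558; -674/1279]
step 2: x' = x̄ + K·y = [-1407/2558, 139/2558]
step 2: P' = (I − K·H)·P̄ = [829/2558 674/1279; 674/1279 14716/1279]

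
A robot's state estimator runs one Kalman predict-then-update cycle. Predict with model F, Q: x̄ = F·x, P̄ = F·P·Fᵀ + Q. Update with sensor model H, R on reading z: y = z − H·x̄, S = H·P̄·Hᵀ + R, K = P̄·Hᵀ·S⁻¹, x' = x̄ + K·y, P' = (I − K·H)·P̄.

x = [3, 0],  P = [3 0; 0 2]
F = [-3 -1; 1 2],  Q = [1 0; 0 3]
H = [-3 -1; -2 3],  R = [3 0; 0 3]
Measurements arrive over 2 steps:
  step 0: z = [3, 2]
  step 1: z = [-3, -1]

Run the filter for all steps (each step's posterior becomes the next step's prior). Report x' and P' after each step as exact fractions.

step 0: x̄ = F·x = [-9, 3]
step 0: P̄ = F·P·Fᵀ + Q = [30 -13; -13 14]
step 0: y = z − H·x̄ = [-21, -25]
step 0: S = H·P̄·Hᵀ + R = [209 229; 229 405]
step 0: K = P̄·Hᵀ·S⁻¹ = [-4257/16102 -1529/16102; -5447/32204 8487/32204]
step 0: x' = x̄ + K·y = [-8648/8051, -294/8051]
step 0: P' = (I − K·H)·P̄ = [1950/8051 1071/16102; 1071/16102 9915/32204]
step 1: x̄ = F·x = [26238/8051, -9236/8051]
step 1: P̄ = F·P·Fᵀ + Q = [125171/32204 -14556/8051; -14556/8051 38160/8051]
step 1: y = z − H·x̄ = [45325/8051, 72133/8051]
step 1: S = H·P̄·Hᵀ + R = [1026447/32204 350337/16102; 350337/16102 667436/8051]
step 1: K = P̄·Hᵀ·S⁻¹ = [-5685465/23282891 -2214406/23282891; -3556752/23282891 5942544/23282891]
step 1: x' = x̄ + K·y = [24030685/23282891, 6508876/23282891]
step 1: P' = (I − K·H)·P̄ = [5255673/23282891 1289376/23282891; 1289376/23282891 6802128/23282891]

step 0: x' = [-8648/8051, -294/8051], P' = [1950/8051 1071/16102; 1071/16102 9915/32204]
step 1: x' = [24030685/23282891, 6508876/23282891], P' = [5255673/23282891 1289376/23282891; 1289376/23282891 6802128/23282891]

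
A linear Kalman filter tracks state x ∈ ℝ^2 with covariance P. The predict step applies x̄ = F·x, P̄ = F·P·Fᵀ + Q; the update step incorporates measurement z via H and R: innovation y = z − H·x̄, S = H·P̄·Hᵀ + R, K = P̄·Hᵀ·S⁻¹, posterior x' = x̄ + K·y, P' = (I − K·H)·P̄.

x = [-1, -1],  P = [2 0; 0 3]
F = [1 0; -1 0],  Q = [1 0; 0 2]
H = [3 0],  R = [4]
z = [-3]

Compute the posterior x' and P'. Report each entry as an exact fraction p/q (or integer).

x̄ = F·x = [-1, 1]
P̄ = F·P·Fᵀ + Q = [3 -2; -2 4]
y = z − H·x̄ = [0]
S = H·P̄·Hᵀ + R = [31]
K = P̄·Hᵀ·S⁻¹ = [9/31; -6/31]
x' = x̄ + K·y = [-1, 1]
P' = (I − K·H)·P̄ = [12/31 -8/31; -8/31 88/31]

x' = [-1, 1]
P' = [12/31 -8/31; -8/31 88/31]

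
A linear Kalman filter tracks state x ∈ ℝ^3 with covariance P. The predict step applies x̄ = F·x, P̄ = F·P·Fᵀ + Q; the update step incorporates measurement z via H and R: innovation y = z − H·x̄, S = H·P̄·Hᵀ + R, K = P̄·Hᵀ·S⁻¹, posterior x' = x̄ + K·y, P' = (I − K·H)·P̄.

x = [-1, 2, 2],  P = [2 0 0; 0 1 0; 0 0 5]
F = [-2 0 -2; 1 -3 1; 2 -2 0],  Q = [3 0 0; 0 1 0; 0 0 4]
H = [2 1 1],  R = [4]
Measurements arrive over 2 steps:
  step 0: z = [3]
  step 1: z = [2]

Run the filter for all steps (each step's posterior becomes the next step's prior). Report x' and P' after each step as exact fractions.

step 0: x' = [178/31, -161/31, -126/31], P' = [1283/93 -1262/93 -1144/93; -1262/93 1580/93 940/93; -1144/93 940/93 1388/93]
step 1: x' = [-23317/7993, 107561/31972, 148577/31972], P' = [154511/7993 -195768/7993 -113714/7993; -195768/7993 565243/15986 247035/15986; -113714/7993 247035/15986 244027/15986]

step 0: x̄ = F·x = [-2, -5, -6]
step 0: P̄ = F·P·Fᵀ + Q = [31 -14 -8; -14 17 10; -8 10 16]
step 0: y = z − H·x̄ = [18]
step 0: S = H·P̄·Hᵀ + R = [93]
step 0: K = P̄·Hᵀ·S⁻¹ = [40/93; -1/93; 10/93]
step 0: x' = x̄ + K·y = [178/31, -161/31, -126/31]
step 0: P' = (I − K·H)·P̄ = [1283/93 -1262/93 -1144/93; -1262/93 1580/93 940/93; -1144/93 940/93 1388/93]
step 1: x̄ = F·x = [-104/31, 535/31, 678/31]
step 1: P̄ = F·P·Fᵀ + Q = [1811/93 -2698/93 -1844/93; -2698/93 16628/93 17974/93; -1844/93 17974/93 21920/93]
step 1: y = z − H·x̄ = [-943/31]
step 1: S = H·P̄·Hᵀ + R = [63944/93]
step 1: K = P̄·Hᵀ·S⁻¹ = [-115/7993; 14603/31972; 18103/31972]
step 1: x' = x̄ + K·y = [-23317/7993, 107561/31972, 148577/31972]
step 1: P' = (I − K·H)·P̄ = [154511/7993 -195768/7993 -113714/7993; -195768/7993 565243/15986 247035/15986; -113714/7993 247035/15986 244027/15986]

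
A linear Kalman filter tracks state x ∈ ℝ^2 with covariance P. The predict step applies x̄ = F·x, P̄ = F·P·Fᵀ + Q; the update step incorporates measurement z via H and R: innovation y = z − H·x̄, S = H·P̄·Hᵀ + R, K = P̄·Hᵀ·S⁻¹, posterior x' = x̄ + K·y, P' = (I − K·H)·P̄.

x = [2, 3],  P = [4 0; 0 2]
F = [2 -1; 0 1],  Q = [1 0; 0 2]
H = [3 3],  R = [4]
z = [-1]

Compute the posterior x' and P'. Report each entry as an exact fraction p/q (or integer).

x̄ = F·x = [1, 3]
P̄ = F·P·Fᵀ + Q = [19 -2; -2 4]
y = z − H·x̄ = [-13]
S = H·P̄·Hᵀ + R = [175]
K = P̄·Hᵀ·S⁻¹ = [51/175; 6/175]
x' = x̄ + K·y = [-488/175, 447/175]
P' = (I − K·H)·P̄ = [724/175 -656/175; -656/175 664/175]

x' = [-488/175, 447/175]
P' = [724/175 -656/175; -656/175 664/175]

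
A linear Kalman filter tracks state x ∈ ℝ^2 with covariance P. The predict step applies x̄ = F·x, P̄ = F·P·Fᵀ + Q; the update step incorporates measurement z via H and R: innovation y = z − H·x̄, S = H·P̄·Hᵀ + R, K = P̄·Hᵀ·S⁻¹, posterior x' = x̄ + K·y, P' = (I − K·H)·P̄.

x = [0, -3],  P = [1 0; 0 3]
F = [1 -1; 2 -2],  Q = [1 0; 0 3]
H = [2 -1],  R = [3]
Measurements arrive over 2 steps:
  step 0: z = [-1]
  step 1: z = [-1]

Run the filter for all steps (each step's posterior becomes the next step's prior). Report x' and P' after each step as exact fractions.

step 0: x' = [14/5, 63/10], P' = [23/5 43/5; 43/5 181/10]
step 1: x' = [-37/10, -67/10], P' = [61/10 58/5; 58/5 241/10]

step 0: x̄ = F·x = [3, 6]
step 0: P̄ = F·P·Fᵀ + Q = [5 8; 8 19]
step 0: y = z − H·x̄ = [-1]
step 0: S = H·P̄·Hᵀ + R = [10]
step 0: K = P̄·Hᵀ·S⁻¹ = [1/5; -3/10]
step 0: x' = x̄ + K·y = [14/5, 63/10]
step 0: P' = (I − K·H)·P̄ = [23/5 43/5; 43/5 181/10]
step 1: x̄ = F·x = [-7/2, -7]
step 1: P̄ = F·P·Fᵀ + Q = [13/2 11; 11 25]
step 1: y = z − H·x̄ = [-1]
step 1: S = H·P̄·Hᵀ + R = [10]
step 1: K = P̄·Hᵀ·S⁻¹ = [1/5; -3/10]
step 1: x' = x̄ + K·y = [-37/10, -67/10]
step 1: P' = (I − K·H)·P̄ = [61/10 58/5; 58/5 241/10]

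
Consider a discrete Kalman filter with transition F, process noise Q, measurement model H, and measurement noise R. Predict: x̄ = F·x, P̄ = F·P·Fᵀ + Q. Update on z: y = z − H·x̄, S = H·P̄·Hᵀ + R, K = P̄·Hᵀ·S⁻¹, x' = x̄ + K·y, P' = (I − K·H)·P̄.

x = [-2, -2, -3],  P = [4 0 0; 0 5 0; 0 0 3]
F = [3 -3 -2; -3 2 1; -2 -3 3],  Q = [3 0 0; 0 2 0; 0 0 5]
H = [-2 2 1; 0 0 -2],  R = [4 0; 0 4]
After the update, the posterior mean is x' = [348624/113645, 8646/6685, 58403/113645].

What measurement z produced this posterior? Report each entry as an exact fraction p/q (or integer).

x̄ = F·x = [6, -1, 1]
P̄ = F·P·Fᵀ + Q = [96 -72 3; -72 61 3; 3 3 93]
S = H·P̄·Hᵀ + R = [1301 -186; -186 376]
K = P̄·Hᵀ·S⁻¹ = [-31581/113645 -17436/113645; 1471/6685 621/6685; 93/113645 -56172/113645]
x' − x̄ = [-333246/113645, 15331/6685, -55242/113645] = K·y
y = (KᵀK)⁻¹·Kᵀ·(x' − x̄) = [10, 1]
z = y + H·x̄ = [10, 1] + [-13, -2] = [-3, -1]

z = [-3, -1]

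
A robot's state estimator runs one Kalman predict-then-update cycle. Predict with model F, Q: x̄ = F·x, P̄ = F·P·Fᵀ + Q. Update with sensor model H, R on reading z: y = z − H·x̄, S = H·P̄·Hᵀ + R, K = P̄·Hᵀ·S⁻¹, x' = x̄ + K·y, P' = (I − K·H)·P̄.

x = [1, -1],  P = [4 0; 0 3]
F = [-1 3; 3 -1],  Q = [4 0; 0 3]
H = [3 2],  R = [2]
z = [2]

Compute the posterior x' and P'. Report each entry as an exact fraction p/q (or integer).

x' = [-554/233, 1058/233]
P' = [4186/233 -6216/233; -6216/233 9345/233]

x̄ = F·x = [-4, 4]
P̄ = F·P·Fᵀ + Q = [35 -21; -21 42]
y = z − H·x̄ = [6]
S = H·P̄·Hᵀ + R = [233]
K = P̄·Hᵀ·S⁻¹ = [63/233; 21/233]
x' = x̄ + K·y = [-554/233, 1058/233]
P' = (I − K·H)·P̄ = [4186/233 -6216/233; -6216/233 9345/233]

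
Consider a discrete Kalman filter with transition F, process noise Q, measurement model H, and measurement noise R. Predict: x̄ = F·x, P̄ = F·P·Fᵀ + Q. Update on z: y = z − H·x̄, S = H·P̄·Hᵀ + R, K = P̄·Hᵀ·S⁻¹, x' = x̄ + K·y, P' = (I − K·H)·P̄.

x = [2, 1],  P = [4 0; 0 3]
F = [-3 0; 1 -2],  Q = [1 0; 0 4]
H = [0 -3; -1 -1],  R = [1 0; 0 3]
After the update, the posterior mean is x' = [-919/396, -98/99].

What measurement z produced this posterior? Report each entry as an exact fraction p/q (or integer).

z = [3, 3]

x̄ = F·x = [-6, 0]
P̄ = F·P·Fᵀ + Q = [37 -12; -12 20]
S = H·P̄·Hᵀ + R = [181 24; 24 36]
K = P̄·Hᵀ·S⁻¹ = [158/495 -5389/5940; -164/495 -2/1485]
x' − x̄ = [1457/396, -98/99] = K·y
y = (KᵀK)⁻¹·Kᵀ·(x' − x̄) = [3, -3]
z = y + H·x̄ = [3, -3] + [0, 6] = [3, 3]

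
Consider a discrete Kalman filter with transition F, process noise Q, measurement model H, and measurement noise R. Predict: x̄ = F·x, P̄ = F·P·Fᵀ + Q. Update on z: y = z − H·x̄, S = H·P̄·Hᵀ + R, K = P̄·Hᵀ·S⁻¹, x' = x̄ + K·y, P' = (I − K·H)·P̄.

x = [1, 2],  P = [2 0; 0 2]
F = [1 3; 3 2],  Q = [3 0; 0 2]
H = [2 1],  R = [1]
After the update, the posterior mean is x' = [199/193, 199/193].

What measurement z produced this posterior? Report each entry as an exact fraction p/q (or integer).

x̄ = F·x = [7, 7]
P̄ = F·P·Fᵀ + Q = [23 18; 18 28]
S = H·P̄·Hᵀ + R = [193]
K = P̄·Hᵀ·S⁻¹ = [64/193; 64/193]
x' − x̄ = [-1152/193, -1152/193] = K·y
y = (KᵀK)⁻¹·Kᵀ·(x' − x̄) = [-18]
z = y + H·x̄ = [-18] + [21] = [3]

z = [3]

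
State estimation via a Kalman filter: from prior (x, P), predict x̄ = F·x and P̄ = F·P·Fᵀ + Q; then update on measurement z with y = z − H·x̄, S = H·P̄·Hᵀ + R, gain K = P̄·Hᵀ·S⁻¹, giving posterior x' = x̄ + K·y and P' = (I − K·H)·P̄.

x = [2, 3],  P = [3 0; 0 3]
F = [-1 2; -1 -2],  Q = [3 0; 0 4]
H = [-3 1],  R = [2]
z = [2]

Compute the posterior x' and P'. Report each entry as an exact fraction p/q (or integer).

x̄ = F·x = [4, -8]
P̄ = F·P·Fᵀ + Q = [18 -9; -9 19]
y = z − H·x̄ = [22]
S = H·P̄·Hᵀ + R = [237]
K = P̄·Hᵀ·S⁻¹ = [-21/79; 46/237]
x' = x̄ + K·y = [-146/79, -884/237]
P' = (I − K·H)·P̄ = [99/79 255/79; 255/79 2387/237]

x' = [-146/79, -884/237]
P' = [99/79 255/79; 255/79 2387/237]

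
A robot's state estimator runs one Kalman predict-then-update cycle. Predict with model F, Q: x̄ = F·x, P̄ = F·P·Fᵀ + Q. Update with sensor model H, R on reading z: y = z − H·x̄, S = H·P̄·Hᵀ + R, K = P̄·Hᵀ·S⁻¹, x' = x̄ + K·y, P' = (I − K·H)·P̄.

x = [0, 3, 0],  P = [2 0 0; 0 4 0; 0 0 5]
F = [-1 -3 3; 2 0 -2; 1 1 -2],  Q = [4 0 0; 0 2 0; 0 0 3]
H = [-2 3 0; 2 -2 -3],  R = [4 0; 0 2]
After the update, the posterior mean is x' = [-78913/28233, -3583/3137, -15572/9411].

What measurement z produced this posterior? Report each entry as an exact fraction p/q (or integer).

x̄ = F·x = [-9, 0, 3]
P̄ = F·P·Fᵀ + Q = [87 -34 -44; -34 30 24; -44 24 29]
S = H·P̄·Hᵀ + R = [1030 -1348; -1348 1819]
K = P̄·Hᵀ·S⁻¹ = [1054/28233 6586/28233; 989/3137 388/3137; -1594/9411 -2335/9411]
x' − x̄ = [175184/28233, -3583/3137, -43805/9411] = K·y
y = (KᵀK)⁻¹·Kᵀ·(x' − x̄) = [-15, 29]
z = y + H·x̄ = [-15, 29] + [18, -27] = [3, 2]

z = [3, 2]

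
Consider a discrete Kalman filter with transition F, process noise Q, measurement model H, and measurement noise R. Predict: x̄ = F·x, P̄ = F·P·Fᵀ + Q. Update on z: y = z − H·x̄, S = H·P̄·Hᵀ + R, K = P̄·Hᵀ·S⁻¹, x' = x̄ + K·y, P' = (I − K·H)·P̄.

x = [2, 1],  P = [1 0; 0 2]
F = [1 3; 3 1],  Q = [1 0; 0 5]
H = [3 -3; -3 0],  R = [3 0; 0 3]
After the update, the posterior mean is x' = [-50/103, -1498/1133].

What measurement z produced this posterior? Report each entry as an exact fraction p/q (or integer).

z = [3, 2]

x̄ = F·x = [5, 7]
P̄ = F·P·Fᵀ + Q = [20 9; 9 16]
S = H·P̄·Hᵀ + R = [165 -99; -99 183]
K = P̄·Hᵀ·S⁻¹ = [1/206 -67/206; -362/1133 -33/103]
x' − x̄ = [-565/103, -9429/1133] = K·y
y = (KᵀK)⁻¹·Kᵀ·(x' − x̄) = [9, 17]
z = y + H·x̄ = [9, 17] + [-6, -15] = [3, 2]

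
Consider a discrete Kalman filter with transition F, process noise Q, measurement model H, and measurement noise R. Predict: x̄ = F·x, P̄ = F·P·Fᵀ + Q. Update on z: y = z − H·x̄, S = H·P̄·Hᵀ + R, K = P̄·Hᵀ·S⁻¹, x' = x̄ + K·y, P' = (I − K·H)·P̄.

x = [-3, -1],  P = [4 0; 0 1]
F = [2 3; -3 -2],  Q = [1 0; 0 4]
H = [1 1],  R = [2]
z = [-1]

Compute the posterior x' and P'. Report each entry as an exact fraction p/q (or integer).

x̄ = F·x = [-9, 11]
P̄ = F·P·Fᵀ + Q = [26 -30; -30 44]
y = z − H·x̄ = [-3]
S = H·P̄·Hᵀ + R = [12]
K = P̄·Hᵀ·S⁻¹ = [-1/3; 7/6]
x' = x̄ + K·y = [-8, 15/2]
P' = (I − K·H)·P̄ = [74/3 -76/3; -76/3 83/3]

x' = [-8, 15/2]
P' = [74/3 -76/3; -76/3 83/3]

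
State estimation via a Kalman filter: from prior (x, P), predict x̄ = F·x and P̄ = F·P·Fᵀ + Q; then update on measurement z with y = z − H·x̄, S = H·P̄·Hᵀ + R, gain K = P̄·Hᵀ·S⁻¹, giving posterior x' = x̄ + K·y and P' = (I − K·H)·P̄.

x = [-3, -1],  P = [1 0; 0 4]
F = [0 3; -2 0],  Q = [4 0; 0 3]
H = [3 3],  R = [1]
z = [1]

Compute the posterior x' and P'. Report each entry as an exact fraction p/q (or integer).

x̄ = F·x = [-3, 6]
P̄ = F·P·Fᵀ + Q = [40 0; 0 7]
y = z − H·x̄ = [-8]
S = H·P̄·Hᵀ + R = [424]
K = P̄·Hᵀ·S⁻¹ = [15/53; 21/424]
x' = x̄ + K·y = [-279/53, 297/53]
P' = (I − K·H)·P̄ = [320/53 -315/53; -315/53 2527/424]

x' = [-279/53, 297/53]
P' = [320/53 -315/53; -315/53 2527/424]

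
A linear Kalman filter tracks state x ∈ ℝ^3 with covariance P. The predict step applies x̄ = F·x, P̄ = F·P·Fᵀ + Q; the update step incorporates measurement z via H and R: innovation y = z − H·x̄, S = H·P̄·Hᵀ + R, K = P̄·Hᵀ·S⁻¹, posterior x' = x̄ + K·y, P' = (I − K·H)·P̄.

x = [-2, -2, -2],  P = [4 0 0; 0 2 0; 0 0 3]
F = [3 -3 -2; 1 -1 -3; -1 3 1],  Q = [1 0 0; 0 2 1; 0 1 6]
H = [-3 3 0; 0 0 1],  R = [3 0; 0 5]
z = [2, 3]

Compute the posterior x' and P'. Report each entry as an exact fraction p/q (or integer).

x̄ = F·x = [4, 6, -6]
P̄ = F·P·Fᵀ + Q = [67 36 -36; 36 35 -18; -36 -18 31]
y = z − H·x̄ = [-4, 9]
S = H·P̄·Hᵀ + R = [273 54; 54 36]
K = P̄·Hᵀ·S⁻¹ = [-13/64 -89/128; 1/8 -11/16; 5/128 1849/2304]
x' = x̄ + K·y = [-185/128, -11/16, 273/256]
P' = (I − K·H)·P̄ = [1477/64 183/8 -445/128; 183/8 23 -55/16; -445/128 -55/16 9245/2304]

x' = [-185/128, -11/16, 273/256]
P' = [1477/64 183/8 -445/128; 183/8 23 -55/16; -445/128 -55/16 9245/2304]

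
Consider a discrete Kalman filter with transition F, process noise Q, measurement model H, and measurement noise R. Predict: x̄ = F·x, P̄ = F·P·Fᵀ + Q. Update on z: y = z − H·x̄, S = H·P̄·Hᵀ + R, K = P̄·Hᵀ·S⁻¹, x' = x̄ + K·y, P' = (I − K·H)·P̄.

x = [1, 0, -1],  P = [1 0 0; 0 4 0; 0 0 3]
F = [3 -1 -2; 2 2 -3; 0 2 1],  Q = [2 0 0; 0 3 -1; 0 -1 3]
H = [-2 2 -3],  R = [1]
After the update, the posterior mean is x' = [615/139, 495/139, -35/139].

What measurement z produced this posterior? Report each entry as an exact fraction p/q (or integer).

x̄ = F·x = [5, 5, -1]
P̄ = F·P·Fᵀ + Q = [27 16 -14; 16 50 6; -14 6 22]
S = H·P̄·Hᵀ + R = [139]
K = P̄·Hᵀ·S⁻¹ = [20/139; 50/139; -26/139]
x' − x̄ = [-80/139, -200/139, 104/139] = K·y
y = (KᵀK)⁻¹·Kᵀ·(x' − x̄) = [-4]
z = y + H·x̄ = [-4] + [3] = [-1]

z = [-1]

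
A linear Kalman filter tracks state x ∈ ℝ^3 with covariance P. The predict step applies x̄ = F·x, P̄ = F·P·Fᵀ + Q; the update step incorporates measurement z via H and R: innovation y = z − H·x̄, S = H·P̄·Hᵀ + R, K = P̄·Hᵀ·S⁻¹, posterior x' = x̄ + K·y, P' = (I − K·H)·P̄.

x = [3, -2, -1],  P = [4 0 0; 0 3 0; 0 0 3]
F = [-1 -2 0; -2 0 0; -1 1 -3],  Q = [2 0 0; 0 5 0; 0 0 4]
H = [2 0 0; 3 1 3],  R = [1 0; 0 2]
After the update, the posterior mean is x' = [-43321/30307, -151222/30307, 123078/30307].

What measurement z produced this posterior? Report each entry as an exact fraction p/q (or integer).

z = [-3, 3]

x̄ = F·x = [1, -6, -2]
P̄ = F·P·Fᵀ + Q = [18 8 -2; 8 21 8; -2 8 38]
S = H·P̄·Hᵀ + R = [73 112; 112 587]
K = P̄·Hᵀ·S⁻¹ = [14860/30307 56/30307; 1664/30307 3245/30307; -15340/30307 8916/30307]
x' − x̄ = [-73628/30307, 30620/30307, 183692/30307] = K·y
y = (KᵀK)⁻¹·Kᵀ·(x' − x̄) = [-5, 12]
z = y + H·x̄ = [-5, 12] + [2, -9] = [-3, 3]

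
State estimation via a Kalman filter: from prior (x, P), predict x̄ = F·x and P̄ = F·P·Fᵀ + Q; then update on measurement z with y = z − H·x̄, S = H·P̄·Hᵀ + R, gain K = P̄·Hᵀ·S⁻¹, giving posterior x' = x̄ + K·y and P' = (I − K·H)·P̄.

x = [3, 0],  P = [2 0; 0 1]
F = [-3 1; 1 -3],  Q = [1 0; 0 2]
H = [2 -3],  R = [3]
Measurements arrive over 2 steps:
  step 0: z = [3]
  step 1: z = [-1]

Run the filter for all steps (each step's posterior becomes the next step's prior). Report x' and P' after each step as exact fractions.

step 0: x' = [-381/154, -393/154], P' = [1671/308 1047/308; 1047/308 755/308]
step 1: x' = [9017/1355, 6537/1355], P' = [133797/6775 86682/6775; 86682/6775 58292/6775]

step 0: x̄ = F·x = [-9, 3]
step 0: P̄ = F·P·Fᵀ + Q = [20 -9; -9 13]
step 0: y = z − H·x̄ = [30]
step 0: S = H·P̄·Hᵀ + R = [308]
step 0: K = P̄·Hᵀ·S⁻¹ = [67/308; -57/308]
step 0: x' = x̄ + K·y = [-381/154, -393/154]
step 0: P' = (I − K·H)·P̄ = [1671/308 1047/308; 1047/308 755/308]
step 1: x̄ = F·x = [375/77, 57/11]
step 1: P̄ = F·P·Fᵀ + Q = [2455/77 114/11; 114/11 100/11]
step 1: y = z − H·x̄ = [370/77]
step 1: S = H·P̄·Hᵀ + R = [6775/77]
step 1: K = P̄·Hᵀ·S⁻¹ = [2516/6775; -504/6775]
step 1: x' = x̄ + K·y = [9017/1355, 6537/1355]
step 1: P' = (I − K·H)·P̄ = [133797/6775 86682/6775; 86682/6775 58292/6775]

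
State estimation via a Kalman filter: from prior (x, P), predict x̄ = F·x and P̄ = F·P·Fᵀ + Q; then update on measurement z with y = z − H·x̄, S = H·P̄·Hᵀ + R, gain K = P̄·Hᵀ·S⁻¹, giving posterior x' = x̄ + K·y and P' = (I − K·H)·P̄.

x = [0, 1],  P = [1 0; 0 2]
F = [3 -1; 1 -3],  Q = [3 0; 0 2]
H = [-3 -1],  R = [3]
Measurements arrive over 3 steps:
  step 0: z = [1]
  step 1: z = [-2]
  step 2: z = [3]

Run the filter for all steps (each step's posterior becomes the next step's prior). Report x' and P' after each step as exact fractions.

step 0: x' = [1/4, -31/17], P' = [5/4 -3; -3 165/17]
step 1: x' = [2393/29458, 26452/14729], P' = [12411/14729 -55215/29458; -55215/29458 97980/14729]
step 2: x' = [-17735/534538, -1569639/534538], P' = [7249263/8552608 -8075223/4276304; -8075223/4276304 14296143/2138152]

step 0: x̄ = F·x = [-1, -3]
step 0: P̄ = F·P·Fᵀ + Q = [14 9; 9 21]
step 0: y = z − H·x̄ = [-5]
step 0: S = H·P̄·Hᵀ + R = [204]
step 0: K = P̄·Hᵀ·S⁻¹ = [-1/4; -4/17]
step 0: x' = x̄ + K·y = [1/4, -31/17]
step 0: P' = (I − K·H)·P̄ = [5/4 -3; -3 165/17]
step 1: x̄ = F·x = [175/68, 389/68]
step 1: P̄ = F·P·Fᵀ + Q = [2853/68 4275/68; 4275/68 7385/68]
step 1: y = z − H·x̄ = [389/34]
step 1: S = H·P̄·Hᵀ + R = [14729/17]
step 1: K = P̄·Hᵀ·S⁻¹ = [-6417/29458; -10105/29458]
step 1: x' = x̄ + K·y = [2393/29458, 26452/14729]
step 1: P' = (I − K·H)·P̄ = [12411/14729 -55215/29458; -55215/29458 97980/14729]
step 2: x̄ = F·x = [-45725/29458, -156319/29458]
step 2: P̄ = F·P·Fᵀ + Q = [419511/14729 607248/14729; 607248/14729 1089334/14729]
step 2: y = z − H·x̄ = [-102560/14729]
step 2: S = H·P̄·Hᵀ + R = [8552608/14729]
step 2: K = P̄·Hᵀ·S⁻¹ = [-1865781/8552608; -1455539/4276304]
step 2: x' = x̄ + K·y = [-17735/534538, -1569639/534538]
step 2: P' = (I − K·H)·P̄ = [7249263/8552608 -8075223/4276304; -8075223/4276304 14296143/2138152]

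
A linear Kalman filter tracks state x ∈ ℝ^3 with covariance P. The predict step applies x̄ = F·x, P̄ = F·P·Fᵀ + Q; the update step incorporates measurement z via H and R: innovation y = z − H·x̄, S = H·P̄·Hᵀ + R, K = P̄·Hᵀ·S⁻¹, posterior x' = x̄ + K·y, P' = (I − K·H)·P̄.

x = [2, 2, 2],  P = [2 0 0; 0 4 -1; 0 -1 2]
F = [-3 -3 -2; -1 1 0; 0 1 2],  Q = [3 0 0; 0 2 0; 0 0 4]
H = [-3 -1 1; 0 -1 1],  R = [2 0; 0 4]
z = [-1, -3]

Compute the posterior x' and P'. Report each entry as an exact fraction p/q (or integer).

x̄ = F·x = [-16, 0, 6]
P̄ = F·P·Fᵀ + Q = [53 -4 -12; -4 8 2; -12 2 12]
y = z − H·x̄ = [-55, -9]
S = H·P̄·Hᵀ + R = [543 40; 40 20]
K = P̄·Hᵀ·S⁻¹ = [-151/463 584/2315; 18/463 -1749/4630; 26/463 359/926]
x' = x̄ + K·y = [-771/2315, 5841/4630, -535/926]
P' = (I − K·H)·P̄ = [1282/2315 -1226/2315 222/463; -1226/2315 12733/2315 1847/463; 222/463 1847/463 2565/463]

x' = [-771/2315, 5841/4630, -535/926]
P' = [1282/2315 -1226/2315 222/463; -1226/2315 12733/2315 1847/463; 222/463 1847/463 2565/463]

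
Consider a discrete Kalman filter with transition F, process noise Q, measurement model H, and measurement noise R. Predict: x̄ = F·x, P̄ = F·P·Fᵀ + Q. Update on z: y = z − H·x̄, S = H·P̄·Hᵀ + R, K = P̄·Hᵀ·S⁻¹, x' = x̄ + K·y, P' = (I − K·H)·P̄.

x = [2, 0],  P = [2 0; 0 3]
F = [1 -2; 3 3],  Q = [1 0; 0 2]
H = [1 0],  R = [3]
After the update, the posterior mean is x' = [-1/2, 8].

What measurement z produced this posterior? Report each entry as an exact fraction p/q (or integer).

x̄ = F·x = [2, 6]
P̄ = F·P·Fᵀ + Q = [15 -12; -12 47]
S = H·P̄·Hᵀ + R = [18]
K = P̄·Hᵀ·S⁻¹ = [5/6; -2/3]
x' − x̄ = [-5/2, 2] = K·y
y = (KᵀK)⁻¹·Kᵀ·(x' − x̄) = [-3]
z = y + H·x̄ = [-3] + [2] = [-1]

z = [-1]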